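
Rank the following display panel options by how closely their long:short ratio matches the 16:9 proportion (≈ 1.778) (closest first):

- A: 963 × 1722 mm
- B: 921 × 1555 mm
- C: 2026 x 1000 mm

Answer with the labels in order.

Ratios: A = 1722 / 963 ≈ 1.788; B = 1555 / 921 ≈ 1.688; C = 2026 / 1000 ≈ 2.026.
|Δ from 1.778|: A 0.010; B 0.090; C 0.248.

A, B, C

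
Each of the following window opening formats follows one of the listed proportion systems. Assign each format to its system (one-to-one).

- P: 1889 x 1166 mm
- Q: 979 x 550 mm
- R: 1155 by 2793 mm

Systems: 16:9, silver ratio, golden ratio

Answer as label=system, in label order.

P = 1889/1166 ≈ 1.620 → golden ratio (1.618)
Q = 979/550 ≈ 1.780 → 16:9 (1.778)
R = 2793/1155 ≈ 2.418 → silver ratio (2.414)

P=golden ratio, Q=16:9, R=silver ratio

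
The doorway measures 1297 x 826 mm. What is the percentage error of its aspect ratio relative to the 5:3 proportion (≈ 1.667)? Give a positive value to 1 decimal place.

5.8%

Ratio = 1297 / 826 ≈ 1.5702.
Ideal 5:3 ≈ 1.6667. |1.5702 − 1.6667| / 1.6667 ≈ 5.79% → 5.8%.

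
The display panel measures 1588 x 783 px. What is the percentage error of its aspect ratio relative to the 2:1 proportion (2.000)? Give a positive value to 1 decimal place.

1.4%

Ratio = 1588 / 783 ≈ 2.0281.
Ideal 2:1 = 2.0000. |2.0281 − 2.0000| / 2.0000 ≈ 1.40% → 1.4%.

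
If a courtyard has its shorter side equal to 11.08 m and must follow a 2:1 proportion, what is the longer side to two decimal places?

22.16 m

2:1 = 2.00000.
Longer side = 11.08 × 2.00000 ≈ 22.1600 → 22.16 m.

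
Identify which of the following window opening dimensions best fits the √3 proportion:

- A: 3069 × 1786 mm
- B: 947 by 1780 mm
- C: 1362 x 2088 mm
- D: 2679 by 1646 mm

A

Ratios (long/short): A ≈ 1.718; B ≈ 1.880; C ≈ 1.533; D ≈ 1.628.
root-3 ≈ 1.732; option A is nearest (Δ 0.014).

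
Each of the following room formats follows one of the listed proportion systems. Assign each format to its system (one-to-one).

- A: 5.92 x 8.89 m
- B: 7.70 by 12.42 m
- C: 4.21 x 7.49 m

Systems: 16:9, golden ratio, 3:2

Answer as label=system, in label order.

A=3:2, B=golden ratio, C=16:9

Ratios: A ≈ 1.502; B ≈ 1.613; C ≈ 1.779.
Targets: 16:9 ≈ 1.778; golden ratio ≈ 1.618; 3:2 ≈ 1.500.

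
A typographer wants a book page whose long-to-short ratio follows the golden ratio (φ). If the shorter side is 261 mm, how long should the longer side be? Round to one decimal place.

golden ratio ≈ 1.61803.
Longer side = 261 × 1.61803 ≈ 422.306 → 422.3 mm.

422.3 mm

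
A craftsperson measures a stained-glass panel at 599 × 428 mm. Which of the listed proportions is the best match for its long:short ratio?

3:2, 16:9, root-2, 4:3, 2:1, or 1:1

599/428 ≈ 1.400. Nearest candidates are root-2 (1.414, off by 0.014) and 4:3 (1.333, off by 0.067).

root-2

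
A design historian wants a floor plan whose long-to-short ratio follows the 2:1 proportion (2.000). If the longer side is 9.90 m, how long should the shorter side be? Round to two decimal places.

2:1 = 2.00000.
Shorter side = 9.90 ÷ 2.00000 ≈ 4.9500 → 4.95 m.

4.95 m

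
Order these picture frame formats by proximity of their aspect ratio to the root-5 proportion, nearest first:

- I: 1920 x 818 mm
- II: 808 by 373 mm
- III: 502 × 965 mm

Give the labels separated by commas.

I: 1920/818 ≈ 2.347 → |2.347 − 2.236| = 0.111
II: 808/373 ≈ 2.166 → |2.166 − 2.236| = 0.070
III: 965/502 ≈ 1.922 → |1.922 − 2.236| = 0.314

II, I, III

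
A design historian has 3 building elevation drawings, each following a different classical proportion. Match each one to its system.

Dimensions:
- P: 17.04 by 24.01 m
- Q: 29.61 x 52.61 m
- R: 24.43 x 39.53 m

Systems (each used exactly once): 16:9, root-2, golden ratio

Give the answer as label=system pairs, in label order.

P=root-2, Q=16:9, R=golden ratio

P = 24.01/17.04 ≈ 1.409 → root-2 (1.414)
Q = 52.61/29.61 ≈ 1.777 → 16:9 (1.778)
R = 39.53/24.43 ≈ 1.618 → golden ratio (1.618)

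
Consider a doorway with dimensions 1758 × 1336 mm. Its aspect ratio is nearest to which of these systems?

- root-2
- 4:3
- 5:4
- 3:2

4:3

Ratio = 1758 / 1336 ≈ 1.316.
Distances: root-2 1.414 (Δ 0.098); 4:3 1.333 (Δ 0.017); 5:4 1.250 (Δ 0.066); 3:2 1.500 (Δ 0.184).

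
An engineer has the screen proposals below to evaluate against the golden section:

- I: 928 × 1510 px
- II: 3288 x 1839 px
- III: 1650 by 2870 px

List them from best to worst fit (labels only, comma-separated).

I: 1510/928 ≈ 1.627 → |1.627 − 1.618| = 0.009
II: 3288/1839 ≈ 1.788 → |1.788 − 1.618| = 0.170
III: 2870/1650 ≈ 1.739 → |1.739 − 1.618| = 0.121

I, III, II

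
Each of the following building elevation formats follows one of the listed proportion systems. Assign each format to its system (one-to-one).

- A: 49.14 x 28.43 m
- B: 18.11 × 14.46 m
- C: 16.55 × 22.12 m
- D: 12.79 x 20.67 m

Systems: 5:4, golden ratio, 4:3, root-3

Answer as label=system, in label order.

A=root-3, B=5:4, C=4:3, D=golden ratio

A = 49.14/28.43 ≈ 1.728 → root-3 (1.732)
B = 18.11/14.46 ≈ 1.252 → 5:4 (1.250)
C = 22.12/16.55 ≈ 1.337 → 4:3 (1.333)
D = 20.67/12.79 ≈ 1.616 → golden ratio (1.618)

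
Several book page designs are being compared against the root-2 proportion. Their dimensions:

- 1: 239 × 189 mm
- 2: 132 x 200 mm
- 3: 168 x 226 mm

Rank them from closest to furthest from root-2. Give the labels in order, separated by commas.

3, 2, 1

Ratios: 1 = 239 / 189 ≈ 1.265; 2 = 200 / 132 ≈ 1.515; 3 = 226 / 168 ≈ 1.345.
|Δ from 1.414|: 1 0.149; 2 0.101; 3 0.069.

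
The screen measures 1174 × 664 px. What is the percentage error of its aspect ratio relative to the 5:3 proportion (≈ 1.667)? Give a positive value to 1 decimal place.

Ratio = 1174 / 664 ≈ 1.7681.
Ideal 5:3 ≈ 1.6667. |1.7681 − 1.6667| / 1.6667 ≈ 6.08% → 6.1%.

6.1%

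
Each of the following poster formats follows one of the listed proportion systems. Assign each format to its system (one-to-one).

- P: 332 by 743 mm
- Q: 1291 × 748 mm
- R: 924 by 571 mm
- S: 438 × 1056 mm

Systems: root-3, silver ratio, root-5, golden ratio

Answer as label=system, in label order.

P = 743/332 ≈ 2.238 → root-5 (2.236)
Q = 1291/748 ≈ 1.726 → root-3 (1.732)
R = 924/571 ≈ 1.618 → golden ratio (1.618)
S = 1056/438 ≈ 2.411 → silver ratio (2.414)

P=root-5, Q=root-3, R=golden ratio, S=silver ratio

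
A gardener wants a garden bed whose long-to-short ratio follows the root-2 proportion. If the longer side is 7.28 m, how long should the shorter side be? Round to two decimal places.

root-2 ≈ 1.41421.
Shorter side = 7.28 ÷ 1.41421 ≈ 5.1478 → 5.15 m.

5.15 m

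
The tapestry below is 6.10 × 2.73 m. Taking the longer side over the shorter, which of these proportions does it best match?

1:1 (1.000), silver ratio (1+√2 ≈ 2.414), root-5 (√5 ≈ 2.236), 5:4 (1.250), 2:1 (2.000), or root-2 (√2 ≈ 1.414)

6.10/2.73 ≈ 2.234. Nearest candidates are root-5 (2.236, off by 0.002) and silver ratio (2.414, off by 0.180).

root-5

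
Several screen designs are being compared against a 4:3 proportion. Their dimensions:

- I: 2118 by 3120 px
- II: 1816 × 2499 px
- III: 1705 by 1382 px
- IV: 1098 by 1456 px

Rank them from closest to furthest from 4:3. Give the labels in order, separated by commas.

IV, II, III, I

I: 3120/2118 ≈ 1.473 → |1.473 − 1.333| = 0.140
II: 2499/1816 ≈ 1.376 → |1.376 − 1.333| = 0.043
III: 1705/1382 ≈ 1.234 → |1.234 − 1.333| = 0.099
IV: 1456/1098 ≈ 1.326 → |1.326 − 1.333| = 0.007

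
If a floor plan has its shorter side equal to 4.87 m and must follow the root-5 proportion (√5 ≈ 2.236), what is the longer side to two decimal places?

10.89 m

root-5 ≈ 2.23607.
Longer side = 4.87 × 2.23607 ≈ 10.8897 → 10.89 m.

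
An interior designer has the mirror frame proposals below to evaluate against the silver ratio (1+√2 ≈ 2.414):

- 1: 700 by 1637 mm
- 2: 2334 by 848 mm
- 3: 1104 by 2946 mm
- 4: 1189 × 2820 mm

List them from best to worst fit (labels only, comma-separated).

1: 1637/700 ≈ 2.339 → |2.339 − 2.414| = 0.075
2: 2334/848 ≈ 2.752 → |2.752 − 2.414| = 0.338
3: 2946/1104 ≈ 2.668 → |2.668 − 2.414| = 0.254
4: 2820/1189 ≈ 2.372 → |2.372 − 2.414| = 0.042

4, 1, 3, 2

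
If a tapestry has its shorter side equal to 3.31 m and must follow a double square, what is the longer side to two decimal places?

6.62 m

2:1 = 2.00000.
Longer side = 3.31 × 2.00000 ≈ 6.6200 → 6.62 m.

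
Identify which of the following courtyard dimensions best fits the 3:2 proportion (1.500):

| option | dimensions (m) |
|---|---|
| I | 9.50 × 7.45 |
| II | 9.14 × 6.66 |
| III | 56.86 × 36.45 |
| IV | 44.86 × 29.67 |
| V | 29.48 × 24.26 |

Ratios (long/short): I ≈ 1.275; II ≈ 1.372; III ≈ 1.560; IV ≈ 1.512; V ≈ 1.215.
3:2 ≈ 1.500; option IV is nearest (Δ 0.012).

IV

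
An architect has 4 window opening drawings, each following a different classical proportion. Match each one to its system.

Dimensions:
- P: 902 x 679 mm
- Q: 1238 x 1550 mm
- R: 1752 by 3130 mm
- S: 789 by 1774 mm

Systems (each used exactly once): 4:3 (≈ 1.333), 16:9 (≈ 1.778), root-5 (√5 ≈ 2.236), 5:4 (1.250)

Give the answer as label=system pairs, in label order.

P = 902/679 ≈ 1.328 → 4:3 (1.333)
Q = 1550/1238 ≈ 1.252 → 5:4 (1.250)
R = 3130/1752 ≈ 1.787 → 16:9 (1.778)
S = 1774/789 ≈ 2.248 → root-5 (2.236)

P=4:3, Q=5:4, R=16:9, S=root-5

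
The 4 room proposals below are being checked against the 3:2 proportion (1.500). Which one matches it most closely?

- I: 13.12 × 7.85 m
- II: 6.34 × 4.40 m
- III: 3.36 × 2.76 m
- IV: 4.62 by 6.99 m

IV

Target 3:2 ≈ 1.500.
I: 1.671 (Δ0.171)  II: 1.441 (Δ0.059)  III: 1.217 (Δ0.283)  IV: 1.513 (Δ0.013)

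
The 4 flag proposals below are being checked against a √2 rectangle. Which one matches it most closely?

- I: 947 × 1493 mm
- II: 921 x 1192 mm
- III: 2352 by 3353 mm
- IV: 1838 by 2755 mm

III

Ratios (long/short): I ≈ 1.577; II ≈ 1.294; III ≈ 1.426; IV ≈ 1.499.
root-2 ≈ 1.414; option III is nearest (Δ 0.012).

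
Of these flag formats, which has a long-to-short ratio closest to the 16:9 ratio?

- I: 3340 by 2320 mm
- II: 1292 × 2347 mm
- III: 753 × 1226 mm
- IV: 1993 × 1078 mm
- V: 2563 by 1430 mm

V

Ratios (long/short): I ≈ 1.440; II ≈ 1.817; III ≈ 1.628; IV ≈ 1.849; V ≈ 1.792.
16:9 ≈ 1.778; option V is nearest (Δ 0.014).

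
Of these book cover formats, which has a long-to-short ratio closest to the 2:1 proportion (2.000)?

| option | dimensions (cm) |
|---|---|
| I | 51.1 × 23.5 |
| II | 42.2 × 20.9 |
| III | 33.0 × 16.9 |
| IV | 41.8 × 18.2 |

II

Target 2:1 ≈ 2.000.
I: 2.174 (Δ0.174)  II: 2.019 (Δ0.019)  III: 1.953 (Δ0.047)  IV: 2.297 (Δ0.297)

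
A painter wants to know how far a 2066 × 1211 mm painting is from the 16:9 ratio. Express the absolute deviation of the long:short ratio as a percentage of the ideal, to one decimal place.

4.0%

Ratio = 2066 / 1211 ≈ 1.7060.
Ideal 16:9 ≈ 1.7778. |1.7060 − 1.7778| / 1.7778 ≈ 4.04% → 4.0%.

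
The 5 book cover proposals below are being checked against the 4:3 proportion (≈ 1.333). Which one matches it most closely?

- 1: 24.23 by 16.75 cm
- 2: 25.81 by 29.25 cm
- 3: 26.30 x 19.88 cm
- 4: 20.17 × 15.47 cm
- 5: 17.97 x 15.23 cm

3

Ratios (long/short): 1 ≈ 1.447; 2 ≈ 1.133; 3 ≈ 1.323; 4 ≈ 1.304; 5 ≈ 1.180.
4:3 ≈ 1.333; option 3 is nearest (Δ 0.010).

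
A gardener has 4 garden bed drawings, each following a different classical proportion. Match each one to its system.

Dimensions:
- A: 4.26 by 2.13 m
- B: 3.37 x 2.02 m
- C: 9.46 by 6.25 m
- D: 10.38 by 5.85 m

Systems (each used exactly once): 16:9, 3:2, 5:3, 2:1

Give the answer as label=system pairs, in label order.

A=2:1, B=5:3, C=3:2, D=16:9

Ratios: A ≈ 2.000; B ≈ 1.668; C ≈ 1.514; D ≈ 1.774.
Targets: 16:9 ≈ 1.778; 3:2 ≈ 1.500; 5:3 ≈ 1.667; 2:1 ≈ 2.000.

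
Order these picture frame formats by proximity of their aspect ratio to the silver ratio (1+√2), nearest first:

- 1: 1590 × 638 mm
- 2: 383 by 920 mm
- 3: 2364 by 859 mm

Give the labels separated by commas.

1: 1590/638 ≈ 2.492 → |2.492 − 2.414| = 0.078
2: 920/383 ≈ 2.402 → |2.402 − 2.414| = 0.012
3: 2364/859 ≈ 2.752 → |2.752 − 2.414| = 0.338

2, 1, 3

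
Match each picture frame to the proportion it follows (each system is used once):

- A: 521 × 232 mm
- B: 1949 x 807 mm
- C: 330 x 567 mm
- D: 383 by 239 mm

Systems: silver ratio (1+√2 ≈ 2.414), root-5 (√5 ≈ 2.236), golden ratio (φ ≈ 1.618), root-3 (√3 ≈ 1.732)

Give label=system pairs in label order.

A=root-5, B=silver ratio, C=root-3, D=golden ratio

A = 521/232 ≈ 2.246 → root-5 (2.236)
B = 1949/807 ≈ 2.415 → silver ratio (2.414)
C = 567/330 ≈ 1.718 → root-3 (1.732)
D = 383/239 ≈ 1.603 → golden ratio (1.618)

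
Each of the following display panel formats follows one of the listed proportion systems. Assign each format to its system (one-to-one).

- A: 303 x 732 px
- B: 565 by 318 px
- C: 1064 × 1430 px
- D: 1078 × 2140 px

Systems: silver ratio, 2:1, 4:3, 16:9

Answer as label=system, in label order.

A=silver ratio, B=16:9, C=4:3, D=2:1

Ratios: A ≈ 2.416; B ≈ 1.777; C ≈ 1.344; D ≈ 1.985.
Targets: silver ratio ≈ 2.414; 2:1 ≈ 2.000; 4:3 ≈ 1.333; 16:9 ≈ 1.778.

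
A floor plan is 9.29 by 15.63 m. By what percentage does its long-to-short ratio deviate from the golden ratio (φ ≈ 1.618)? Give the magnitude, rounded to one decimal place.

Ratio = 15.63 / 9.29 ≈ 1.6825.
Ideal golden ratio ≈ 1.6180. |1.6825 − 1.6180| / 1.6180 ≈ 3.99% → 4.0%.

4.0%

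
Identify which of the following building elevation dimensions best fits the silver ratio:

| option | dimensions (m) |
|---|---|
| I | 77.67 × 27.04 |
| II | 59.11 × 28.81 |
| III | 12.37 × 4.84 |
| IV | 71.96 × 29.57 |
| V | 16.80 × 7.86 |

IV

Ratios (long/short): I ≈ 2.872; II ≈ 2.052; III ≈ 2.556; IV ≈ 2.434; V ≈ 2.137.
silver ratio ≈ 2.414; option IV is nearest (Δ 0.020).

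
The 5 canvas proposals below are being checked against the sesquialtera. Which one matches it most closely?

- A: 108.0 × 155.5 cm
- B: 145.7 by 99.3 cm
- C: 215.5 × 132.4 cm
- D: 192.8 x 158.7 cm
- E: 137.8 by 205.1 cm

Target 3:2 ≈ 1.500.
A: 1.440 (Δ0.060)  B: 1.467 (Δ0.033)  C: 1.628 (Δ0.128)  D: 1.215 (Δ0.285)  E: 1.488 (Δ0.012)

E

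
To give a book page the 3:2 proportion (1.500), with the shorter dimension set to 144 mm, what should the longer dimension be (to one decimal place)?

216.0 mm

3:2 = 1.50000.
Longer side = 144 × 1.50000 ≈ 216.000 → 216.0 mm.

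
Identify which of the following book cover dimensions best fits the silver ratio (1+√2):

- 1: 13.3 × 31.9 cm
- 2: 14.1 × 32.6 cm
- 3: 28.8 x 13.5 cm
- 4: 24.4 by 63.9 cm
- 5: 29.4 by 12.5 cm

Ratios (long/short): 1 ≈ 2.398; 2 ≈ 2.312; 3 ≈ 2.133; 4 ≈ 2.619; 5 ≈ 2.352.
silver ratio ≈ 2.414; option 1 is nearest (Δ 0.016).

1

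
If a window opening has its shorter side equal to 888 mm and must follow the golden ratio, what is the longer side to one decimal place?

golden ratio ≈ 1.61803.
Longer side = 888 × 1.61803 ≈ 1436.811 → 1436.8 mm.

1436.8 mm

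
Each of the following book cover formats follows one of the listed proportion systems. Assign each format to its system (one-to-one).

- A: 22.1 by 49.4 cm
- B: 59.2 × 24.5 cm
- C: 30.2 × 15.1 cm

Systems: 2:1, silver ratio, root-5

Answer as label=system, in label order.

A = 49.4/22.1 ≈ 2.235 → root-5 (2.236)
B = 59.2/24.5 ≈ 2.416 → silver ratio (2.414)
C = 30.2/15.1 ≈ 2.000 → 2:1 (2.000)

A=root-5, B=silver ratio, C=2:1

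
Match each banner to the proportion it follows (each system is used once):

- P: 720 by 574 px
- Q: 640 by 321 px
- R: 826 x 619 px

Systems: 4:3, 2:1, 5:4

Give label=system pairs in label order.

Ratios: P ≈ 1.254; Q ≈ 1.994; R ≈ 1.334.
Targets: 4:3 ≈ 1.333; 2:1 ≈ 2.000; 5:4 ≈ 1.250.

P=5:4, Q=2:1, R=4:3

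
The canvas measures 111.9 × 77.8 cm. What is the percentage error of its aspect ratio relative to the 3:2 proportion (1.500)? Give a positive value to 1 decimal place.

Ratio = 111.9 / 77.8 ≈ 1.4383.
Ideal 3:2 = 1.5000. |1.4383 − 1.5000| / 1.5000 ≈ 4.11% → 4.1%.

4.1%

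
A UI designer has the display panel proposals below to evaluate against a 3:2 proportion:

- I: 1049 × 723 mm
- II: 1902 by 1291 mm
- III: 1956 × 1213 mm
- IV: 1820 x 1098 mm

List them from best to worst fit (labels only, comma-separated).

II, I, III, IV

I: 1049/723 ≈ 1.451 → |1.451 − 1.500| = 0.049
II: 1902/1291 ≈ 1.473 → |1.473 − 1.500| = 0.027
III: 1956/1213 ≈ 1.613 → |1.613 − 1.500| = 0.113
IV: 1820/1098 ≈ 1.658 → |1.658 − 1.500| = 0.158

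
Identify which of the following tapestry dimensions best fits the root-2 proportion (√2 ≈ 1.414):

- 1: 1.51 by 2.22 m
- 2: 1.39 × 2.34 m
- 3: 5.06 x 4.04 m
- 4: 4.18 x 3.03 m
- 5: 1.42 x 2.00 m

Target root-2 ≈ 1.414.
1: 1.470 (Δ0.056)  2: 1.683 (Δ0.269)  3: 1.252 (Δ0.162)  4: 1.380 (Δ0.034)  5: 1.408 (Δ0.006)

5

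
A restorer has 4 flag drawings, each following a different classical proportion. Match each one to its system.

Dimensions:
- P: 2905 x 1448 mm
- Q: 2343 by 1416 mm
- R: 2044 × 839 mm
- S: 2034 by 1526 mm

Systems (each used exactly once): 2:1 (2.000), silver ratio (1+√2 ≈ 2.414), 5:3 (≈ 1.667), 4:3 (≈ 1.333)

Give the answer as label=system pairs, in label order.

P=2:1, Q=5:3, R=silver ratio, S=4:3

Ratios: P ≈ 2.006; Q ≈ 1.655; R ≈ 2.436; S ≈ 1.333.
Targets: 2:1 ≈ 2.000; silver ratio ≈ 2.414; 5:3 ≈ 1.667; 4:3 ≈ 1.333.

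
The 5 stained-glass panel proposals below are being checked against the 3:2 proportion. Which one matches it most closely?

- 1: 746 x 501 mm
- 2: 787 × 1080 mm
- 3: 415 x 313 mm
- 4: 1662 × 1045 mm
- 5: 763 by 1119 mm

1

Target 3:2 ≈ 1.500.
1: 1.489 (Δ0.011)  2: 1.372 (Δ0.128)  3: 1.326 (Δ0.174)  4: 1.590 (Δ0.090)  5: 1.467 (Δ0.033)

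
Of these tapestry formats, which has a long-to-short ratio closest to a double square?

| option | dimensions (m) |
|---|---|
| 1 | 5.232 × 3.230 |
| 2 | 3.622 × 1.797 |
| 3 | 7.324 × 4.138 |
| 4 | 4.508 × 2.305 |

2

Ratios (long/short): 1 ≈ 1.620; 2 ≈ 2.016; 3 ≈ 1.770; 4 ≈ 1.956.
2:1 ≈ 2.000; option 2 is nearest (Δ 0.016).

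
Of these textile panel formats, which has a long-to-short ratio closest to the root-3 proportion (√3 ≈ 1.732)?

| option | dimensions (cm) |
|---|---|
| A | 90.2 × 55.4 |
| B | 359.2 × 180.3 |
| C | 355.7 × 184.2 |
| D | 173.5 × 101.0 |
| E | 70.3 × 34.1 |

D

Ratios (long/short): A ≈ 1.628; B ≈ 1.992; C ≈ 1.931; D ≈ 1.718; E ≈ 2.062.
root-3 ≈ 1.732; option D is nearest (Δ 0.014).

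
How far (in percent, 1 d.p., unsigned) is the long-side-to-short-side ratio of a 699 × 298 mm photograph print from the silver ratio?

2.8%

Ratio = 699 / 298 ≈ 2.3456.
Ideal silver ratio ≈ 2.4142. |2.3456 − 2.4142| / 2.4142 ≈ 2.84% → 2.8%.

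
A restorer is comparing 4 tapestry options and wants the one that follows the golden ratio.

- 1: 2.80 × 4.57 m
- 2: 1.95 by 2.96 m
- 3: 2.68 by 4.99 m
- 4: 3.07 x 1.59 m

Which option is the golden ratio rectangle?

Target golden ratio ≈ 1.618.
1: 1.632 (Δ0.014)  2: 1.518 (Δ0.100)  3: 1.862 (Δ0.244)  4: 1.931 (Δ0.313)

1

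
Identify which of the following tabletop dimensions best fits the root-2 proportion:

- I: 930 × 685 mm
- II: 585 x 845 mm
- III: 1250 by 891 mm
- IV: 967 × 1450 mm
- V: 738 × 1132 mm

Ratios (long/short): I ≈ 1.358; II ≈ 1.444; III ≈ 1.403; IV ≈ 1.499; V ≈ 1.534.
root-2 ≈ 1.414; option III is nearest (Δ 0.011).

III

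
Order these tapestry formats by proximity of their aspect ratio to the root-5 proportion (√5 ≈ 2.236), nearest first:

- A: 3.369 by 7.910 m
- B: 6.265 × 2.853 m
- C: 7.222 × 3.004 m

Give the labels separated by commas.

B, A, C

A: 7.910/3.369 ≈ 2.348 → |2.348 − 2.236| = 0.112
B: 6.265/2.853 ≈ 2.196 → |2.196 − 2.236| = 0.040
C: 7.222/3.004 ≈ 2.404 → |2.404 − 2.236| = 0.168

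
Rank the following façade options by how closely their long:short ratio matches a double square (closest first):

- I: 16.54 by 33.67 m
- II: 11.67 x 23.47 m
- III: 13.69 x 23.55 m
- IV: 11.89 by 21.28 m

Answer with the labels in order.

Ratios: I = 33.67 / 16.54 ≈ 2.036; II = 23.47 / 11.67 ≈ 2.011; III = 23.55 / 13.69 ≈ 1.720; IV = 21.28 / 11.89 ≈ 1.790.
|Δ from 2.000|: I 0.036; II 0.011; III 0.280; IV 0.210.

II, I, IV, III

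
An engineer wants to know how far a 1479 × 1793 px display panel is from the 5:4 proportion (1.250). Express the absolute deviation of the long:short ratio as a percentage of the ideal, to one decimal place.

Ratio = 1793 / 1479 ≈ 1.2123.
Ideal 5:4 = 1.2500. |1.2123 − 1.2500| / 1.2500 ≈ 3.02% → 3.0%.

3.0%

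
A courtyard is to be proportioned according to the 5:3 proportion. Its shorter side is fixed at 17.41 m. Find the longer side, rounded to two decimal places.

5:3 ≈ 1.66667.
Longer side = 17.41 × 1.66667 ≈ 29.0167 → 29.02 m.

29.02 m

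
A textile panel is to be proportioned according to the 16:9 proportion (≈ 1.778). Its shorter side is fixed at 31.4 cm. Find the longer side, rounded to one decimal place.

16:9 ≈ 1.77778.
Longer side = 31.4 × 1.77778 ≈ 55.822 → 55.8 cm.

55.8 cm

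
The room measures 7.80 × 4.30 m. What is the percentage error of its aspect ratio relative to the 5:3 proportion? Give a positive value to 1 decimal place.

8.8%

Ratio = 7.80 / 4.30 ≈ 1.8140.
Ideal 5:3 ≈ 1.6667. |1.8140 − 1.6667| / 1.6667 ≈ 8.84% → 8.8%.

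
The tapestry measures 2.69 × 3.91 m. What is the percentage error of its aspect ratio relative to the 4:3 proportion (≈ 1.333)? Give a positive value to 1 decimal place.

Ratio = 3.91 / 2.69 ≈ 1.4535.
Ideal 4:3 ≈ 1.3333. |1.4535 − 1.3333| / 1.3333 ≈ 9.02% → 9.0%.

9.0%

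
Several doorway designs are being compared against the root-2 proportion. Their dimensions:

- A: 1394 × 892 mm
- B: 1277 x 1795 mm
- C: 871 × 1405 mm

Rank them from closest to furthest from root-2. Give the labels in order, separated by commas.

B, A, C

Ratios: A = 1394 / 892 ≈ 1.563; B = 1795 / 1277 ≈ 1.406; C = 1405 / 871 ≈ 1.613.
|Δ from 1.414|: A 0.149; B 0.008; C 0.199.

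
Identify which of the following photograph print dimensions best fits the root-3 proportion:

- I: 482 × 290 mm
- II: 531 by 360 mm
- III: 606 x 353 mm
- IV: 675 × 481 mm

III

Target root-3 ≈ 1.732.
I: 1.662 (Δ0.070)  II: 1.475 (Δ0.257)  III: 1.717 (Δ0.015)  IV: 1.403 (Δ0.329)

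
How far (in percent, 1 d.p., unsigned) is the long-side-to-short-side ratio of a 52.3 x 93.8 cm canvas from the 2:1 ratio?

10.3%

Ratio = 93.8 / 52.3 ≈ 1.7935.
Ideal 2:1 = 2.0000. |1.7935 − 2.0000| / 2.0000 ≈ 10.32% → 10.3%.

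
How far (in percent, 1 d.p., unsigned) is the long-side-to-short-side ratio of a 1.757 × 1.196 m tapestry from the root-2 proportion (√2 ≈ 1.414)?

Ratio = 1.757 / 1.196 ≈ 1.4691.
Ideal root-2 ≈ 1.4142. |1.4691 − 1.4142| / 1.4142 ≈ 3.88% → 3.9%.

3.9%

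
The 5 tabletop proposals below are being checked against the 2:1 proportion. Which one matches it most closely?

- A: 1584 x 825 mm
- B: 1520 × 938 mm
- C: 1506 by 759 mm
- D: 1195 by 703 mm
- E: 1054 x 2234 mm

Target 2:1 ≈ 2.000.
A: 1.920 (Δ0.080)  B: 1.620 (Δ0.380)  C: 1.984 (Δ0.016)  D: 1.700 (Δ0.300)  E: 2.120 (Δ0.120)

C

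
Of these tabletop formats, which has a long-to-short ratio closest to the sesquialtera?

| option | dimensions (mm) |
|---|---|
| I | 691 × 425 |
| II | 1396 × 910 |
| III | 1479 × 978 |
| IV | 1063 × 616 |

III

Ratios (long/short): I ≈ 1.626; II ≈ 1.534; III ≈ 1.512; IV ≈ 1.726.
3:2 ≈ 1.500; option III is nearest (Δ 0.012).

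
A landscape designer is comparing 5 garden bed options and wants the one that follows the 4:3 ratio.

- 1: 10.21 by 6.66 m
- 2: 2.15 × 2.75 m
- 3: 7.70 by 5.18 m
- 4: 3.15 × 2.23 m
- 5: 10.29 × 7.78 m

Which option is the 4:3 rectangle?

5

Ratios (long/short): 1 ≈ 1.533; 2 ≈ 1.279; 3 ≈ 1.486; 4 ≈ 1.413; 5 ≈ 1.323.
4:3 ≈ 1.333; option 5 is nearest (Δ 0.010).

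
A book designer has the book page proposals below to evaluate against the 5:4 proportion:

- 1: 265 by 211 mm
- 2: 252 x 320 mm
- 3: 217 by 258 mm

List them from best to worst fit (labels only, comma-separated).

1, 2, 3

1: 265/211 ≈ 1.256 → |1.256 − 1.250| = 0.006
2: 320/252 ≈ 1.270 → |1.270 − 1.250| = 0.020
3: 258/217 ≈ 1.189 → |1.189 − 1.250| = 0.061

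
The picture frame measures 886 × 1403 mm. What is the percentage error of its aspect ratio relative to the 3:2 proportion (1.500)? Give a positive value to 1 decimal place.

5.6%

Ratio = 1403 / 886 ≈ 1.5835.
Ideal 3:2 = 1.5000. |1.5835 − 1.5000| / 1.5000 ≈ 5.57% → 5.6%.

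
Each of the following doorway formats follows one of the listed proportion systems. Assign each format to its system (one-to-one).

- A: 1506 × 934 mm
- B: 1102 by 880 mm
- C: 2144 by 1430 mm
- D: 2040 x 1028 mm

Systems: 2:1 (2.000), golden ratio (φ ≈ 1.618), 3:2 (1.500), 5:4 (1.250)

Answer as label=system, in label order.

A=golden ratio, B=5:4, C=3:2, D=2:1

A = 1506/934 ≈ 1.612 → golden ratio (1.618)
B = 1102/880 ≈ 1.252 → 5:4 (1.250)
C = 2144/1430 ≈ 1.499 → 3:2 (1.500)
D = 2040/1028 ≈ 1.984 → 2:1 (2.000)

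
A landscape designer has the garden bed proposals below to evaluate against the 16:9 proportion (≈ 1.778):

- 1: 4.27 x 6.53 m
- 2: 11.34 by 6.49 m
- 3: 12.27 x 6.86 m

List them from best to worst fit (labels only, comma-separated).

3, 2, 1

Ratios: 1 = 6.53 / 4.27 ≈ 1.529; 2 = 11.34 / 6.49 ≈ 1.747; 3 = 12.27 / 6.86 ≈ 1.789.
|Δ from 1.778|: 1 0.249; 2 0.031; 3 0.011.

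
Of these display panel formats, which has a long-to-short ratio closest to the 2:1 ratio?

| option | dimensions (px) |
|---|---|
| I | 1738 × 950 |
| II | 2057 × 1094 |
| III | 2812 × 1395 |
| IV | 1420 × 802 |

Ratios (long/short): I ≈ 1.829; II ≈ 1.880; III ≈ 2.016; IV ≈ 1.771.
2:1 ≈ 2.000; option III is nearest (Δ 0.016).

III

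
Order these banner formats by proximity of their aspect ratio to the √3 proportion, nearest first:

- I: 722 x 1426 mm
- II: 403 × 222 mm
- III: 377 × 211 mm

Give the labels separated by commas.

Ratios: I = 1426 / 722 ≈ 1.975; II = 403 / 222 ≈ 1.815; III = 377 / 211 ≈ 1.787.
|Δ from 1.732|: I 0.243; II 0.083; III 0.055.

III, II, I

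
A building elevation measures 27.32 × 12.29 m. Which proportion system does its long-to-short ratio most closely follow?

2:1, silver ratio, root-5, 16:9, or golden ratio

root-5

Ratio = 27.32 / 12.29 ≈ 2.223.
Distances: 2:1 2.000 (Δ 0.223); silver ratio 2.414 (Δ 0.191); root-5 2.236 (Δ 0.013); 16:9 1.778 (Δ 0.445); golden ratio 1.618 (Δ 0.605).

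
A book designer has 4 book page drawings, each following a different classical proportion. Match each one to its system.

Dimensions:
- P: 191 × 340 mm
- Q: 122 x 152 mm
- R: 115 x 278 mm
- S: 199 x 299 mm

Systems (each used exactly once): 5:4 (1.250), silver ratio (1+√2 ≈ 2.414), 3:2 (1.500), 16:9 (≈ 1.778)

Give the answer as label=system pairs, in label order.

Ratios: P ≈ 1.780; Q ≈ 1.246; R ≈ 2.417; S ≈ 1.503.
Targets: 5:4 ≈ 1.250; silver ratio ≈ 2.414; 3:2 ≈ 1.500; 16:9 ≈ 1.778.

P=16:9, Q=5:4, R=silver ratio, S=3:2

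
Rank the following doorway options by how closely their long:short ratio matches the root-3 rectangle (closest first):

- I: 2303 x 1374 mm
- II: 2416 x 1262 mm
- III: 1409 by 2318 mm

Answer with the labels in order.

I, III, II

Ratios: I = 2303 / 1374 ≈ 1.676; II = 2416 / 1262 ≈ 1.914; III = 2318 / 1409 ≈ 1.645.
|Δ from 1.732|: I 0.056; II 0.182; III 0.087.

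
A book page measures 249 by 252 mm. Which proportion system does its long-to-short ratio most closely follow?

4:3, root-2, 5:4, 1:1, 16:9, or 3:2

1:1

252/249 ≈ 1.012. Nearest candidates are 1:1 (1.000, off by 0.012) and 5:4 (1.250, off by 0.238).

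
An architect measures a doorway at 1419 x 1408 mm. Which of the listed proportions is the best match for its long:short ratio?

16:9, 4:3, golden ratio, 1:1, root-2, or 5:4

Ratio = 1419 / 1408 ≈ 1.008.
Distances: 16:9 1.778 (Δ 0.770); 4:3 1.333 (Δ 0.325); golden ratio 1.618 (Δ 0.610); 1:1 1.000 (Δ 0.008); root-2 1.414 (Δ 0.406); 5:4 1.250 (Δ 0.242).

1:1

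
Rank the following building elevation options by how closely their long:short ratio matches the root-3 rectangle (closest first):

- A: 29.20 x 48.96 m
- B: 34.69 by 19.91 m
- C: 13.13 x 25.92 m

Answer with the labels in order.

A: 48.96/29.20 ≈ 1.677 → |1.677 − 1.732| = 0.055
B: 34.69/19.91 ≈ 1.742 → |1.742 − 1.732| = 0.010
C: 25.92/13.13 ≈ 1.974 → |1.974 − 1.732| = 0.242

B, A, C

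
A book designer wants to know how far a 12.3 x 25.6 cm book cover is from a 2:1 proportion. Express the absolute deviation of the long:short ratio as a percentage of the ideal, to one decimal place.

Ratio = 25.6 / 12.3 ≈ 2.0813.
Ideal 2:1 = 2.0000. |2.0813 − 2.0000| / 2.0000 ≈ 4.07% → 4.1%.

4.1%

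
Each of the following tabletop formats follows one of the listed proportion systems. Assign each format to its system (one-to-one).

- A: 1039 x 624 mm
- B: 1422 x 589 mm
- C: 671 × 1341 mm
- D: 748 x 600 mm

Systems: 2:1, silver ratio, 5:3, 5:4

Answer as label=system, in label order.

A=5:3, B=silver ratio, C=2:1, D=5:4

A = 1039/624 ≈ 1.665 → 5:3 (1.667)
B = 1422/589 ≈ 2.414 → silver ratio (2.414)
C = 1341/671 ≈ 1.999 → 2:1 (2.000)
D = 748/600 ≈ 1.247 → 5:4 (1.250)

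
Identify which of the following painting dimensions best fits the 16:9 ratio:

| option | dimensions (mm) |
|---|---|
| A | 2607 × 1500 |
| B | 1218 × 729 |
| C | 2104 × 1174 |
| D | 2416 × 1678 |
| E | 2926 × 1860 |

Target 16:9 ≈ 1.778.
A: 1.738 (Δ0.040)  B: 1.671 (Δ0.107)  C: 1.792 (Δ0.014)  D: 1.440 (Δ0.338)  E: 1.573 (Δ0.205)

C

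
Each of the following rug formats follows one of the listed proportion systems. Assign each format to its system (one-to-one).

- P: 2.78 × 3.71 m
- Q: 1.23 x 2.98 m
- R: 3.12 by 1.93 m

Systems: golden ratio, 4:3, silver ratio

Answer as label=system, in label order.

P = 3.71/2.78 ≈ 1.335 → 4:3 (1.333)
Q = 2.98/1.23 ≈ 2.423 → silver ratio (2.414)
R = 3.12/1.93 ≈ 1.617 → golden ratio (1.618)

P=4:3, Q=silver ratio, R=golden ratio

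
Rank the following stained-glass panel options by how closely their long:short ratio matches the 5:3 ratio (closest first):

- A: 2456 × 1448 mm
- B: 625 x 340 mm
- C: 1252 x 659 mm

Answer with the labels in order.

A, B, C

Ratios: A = 2456 / 1448 ≈ 1.696; B = 625 / 340 ≈ 1.838; C = 1252 / 659 ≈ 1.900.
|Δ from 1.667|: A 0.029; B 0.171; C 0.233.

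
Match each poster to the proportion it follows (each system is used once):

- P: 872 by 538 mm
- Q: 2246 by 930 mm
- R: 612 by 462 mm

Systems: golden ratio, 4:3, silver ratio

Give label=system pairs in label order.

P=golden ratio, Q=silver ratio, R=4:3

Ratios: P ≈ 1.621; Q ≈ 2.415; R ≈ 1.325.
Targets: golden ratio ≈ 1.618; 4:3 ≈ 1.333; silver ratio ≈ 2.414.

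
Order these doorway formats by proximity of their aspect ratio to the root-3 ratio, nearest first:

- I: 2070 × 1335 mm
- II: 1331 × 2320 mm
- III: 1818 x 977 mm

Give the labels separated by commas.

II, III, I

Ratios: I = 2070 / 1335 ≈ 1.551; II = 2320 / 1331 ≈ 1.743; III = 1818 / 977 ≈ 1.861.
|Δ from 1.732|: I 0.181; II 0.011; III 0.129.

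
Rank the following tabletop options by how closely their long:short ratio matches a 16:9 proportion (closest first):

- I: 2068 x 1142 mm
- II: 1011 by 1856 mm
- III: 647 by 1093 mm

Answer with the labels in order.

I, II, III

I: 2068/1142 ≈ 1.811 → |1.811 − 1.778| = 0.033
II: 1856/1011 ≈ 1.836 → |1.836 − 1.778| = 0.058
III: 1093/647 ≈ 1.689 → |1.689 − 1.778| = 0.089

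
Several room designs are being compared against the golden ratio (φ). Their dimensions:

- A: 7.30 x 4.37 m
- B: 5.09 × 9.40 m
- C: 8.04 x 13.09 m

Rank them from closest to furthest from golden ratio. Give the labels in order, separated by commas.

C, A, B

A: 7.30/4.37 ≈ 1.670 → |1.670 − 1.618| = 0.052
B: 9.40/5.09 ≈ 1.847 → |1.847 − 1.618| = 0.229
C: 13.09/8.04 ≈ 1.628 → |1.628 − 1.618| = 0.010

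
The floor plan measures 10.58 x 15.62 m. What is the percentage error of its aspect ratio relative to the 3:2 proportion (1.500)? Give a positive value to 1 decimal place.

Ratio = 15.62 / 10.58 ≈ 1.4764.
Ideal 3:2 = 1.5000. |1.4764 − 1.5000| / 1.5000 ≈ 1.57% → 1.6%.

1.6%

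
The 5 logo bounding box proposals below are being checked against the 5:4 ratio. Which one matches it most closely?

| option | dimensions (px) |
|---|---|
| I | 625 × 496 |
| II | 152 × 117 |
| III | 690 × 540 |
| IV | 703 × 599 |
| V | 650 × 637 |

Target 5:4 ≈ 1.250.
I: 1.260 (Δ0.010)  II: 1.299 (Δ0.049)  III: 1.278 (Δ0.028)  IV: 1.174 (Δ0.076)  V: 1.020 (Δ0.230)

I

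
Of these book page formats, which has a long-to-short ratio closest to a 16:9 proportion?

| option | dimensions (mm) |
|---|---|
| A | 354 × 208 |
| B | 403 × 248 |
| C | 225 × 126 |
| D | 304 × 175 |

Target 16:9 ≈ 1.778.
A: 1.702 (Δ0.076)  B: 1.625 (Δ0.153)  C: 1.786 (Δ0.008)  D: 1.737 (Δ0.041)

C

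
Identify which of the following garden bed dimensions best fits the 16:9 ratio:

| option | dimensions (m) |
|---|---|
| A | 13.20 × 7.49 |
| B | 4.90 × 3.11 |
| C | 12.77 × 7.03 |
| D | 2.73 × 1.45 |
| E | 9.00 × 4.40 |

Ratios (long/short): A ≈ 1.762; B ≈ 1.576; C ≈ 1.817; D ≈ 1.883; E ≈ 2.045.
16:9 ≈ 1.778; option A is nearest (Δ 0.016).

A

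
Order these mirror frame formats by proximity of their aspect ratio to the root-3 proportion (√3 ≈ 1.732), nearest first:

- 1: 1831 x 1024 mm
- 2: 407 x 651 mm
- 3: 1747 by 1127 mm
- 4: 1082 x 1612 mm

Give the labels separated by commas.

1, 2, 3, 4

Ratios: 1 = 1831 / 1024 ≈ 1.788; 2 = 651 / 407 ≈ 1.600; 3 = 1747 / 1127 ≈ 1.550; 4 = 1612 / 1082 ≈ 1.490.
|Δ from 1.732|: 1 0.056; 2 0.132; 3 0.182; 4 0.242.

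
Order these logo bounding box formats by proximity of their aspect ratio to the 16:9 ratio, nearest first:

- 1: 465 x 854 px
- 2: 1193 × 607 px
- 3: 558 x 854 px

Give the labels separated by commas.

1, 2, 3

1: 854/465 ≈ 1.837 → |1.837 − 1.778| = 0.059
2: 1193/607 ≈ 1.965 → |1.965 − 1.778| = 0.187
3: 854/558 ≈ 1.530 → |1.530 − 1.778| = 0.248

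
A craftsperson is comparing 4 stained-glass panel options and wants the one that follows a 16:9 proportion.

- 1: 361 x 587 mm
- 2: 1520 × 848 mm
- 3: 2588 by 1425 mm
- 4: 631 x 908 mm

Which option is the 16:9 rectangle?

2

Target 16:9 ≈ 1.778.
1: 1.626 (Δ0.152)  2: 1.792 (Δ0.014)  3: 1.816 (Δ0.038)  4: 1.439 (Δ0.339)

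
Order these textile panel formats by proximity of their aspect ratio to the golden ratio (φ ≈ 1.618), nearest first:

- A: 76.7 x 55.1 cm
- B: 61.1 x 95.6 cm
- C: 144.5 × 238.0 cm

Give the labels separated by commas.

C, B, A

Ratios: A = 76.7 / 55.1 ≈ 1.392; B = 95.6 / 61.1 ≈ 1.565; C = 238.0 / 144.5 ≈ 1.647.
|Δ from 1.618|: A 0.226; B 0.053; C 0.029.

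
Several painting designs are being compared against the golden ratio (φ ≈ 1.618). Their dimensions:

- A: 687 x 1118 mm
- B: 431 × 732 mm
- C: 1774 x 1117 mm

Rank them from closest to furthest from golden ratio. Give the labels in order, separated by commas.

A, C, B

Ratios: A = 1118 / 687 ≈ 1.627; B = 732 / 431 ≈ 1.698; C = 1774 / 1117 ≈ 1.588.
|Δ from 1.618|: A 0.009; B 0.080; C 0.030.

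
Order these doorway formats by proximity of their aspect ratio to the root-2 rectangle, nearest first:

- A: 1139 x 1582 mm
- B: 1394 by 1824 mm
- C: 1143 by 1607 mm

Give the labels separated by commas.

C, A, B

Ratios: A = 1582 / 1139 ≈ 1.389; B = 1824 / 1394 ≈ 1.308; C = 1607 / 1143 ≈ 1.406.
|Δ from 1.414|: A 0.025; B 0.106; C 0.008.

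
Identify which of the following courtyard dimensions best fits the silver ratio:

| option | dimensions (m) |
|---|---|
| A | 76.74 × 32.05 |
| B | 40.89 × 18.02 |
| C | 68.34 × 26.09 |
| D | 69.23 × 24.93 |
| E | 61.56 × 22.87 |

A

Ratios (long/short): A ≈ 2.394; B ≈ 2.269; C ≈ 2.619; D ≈ 2.777; E ≈ 2.692.
silver ratio ≈ 2.414; option A is nearest (Δ 0.020).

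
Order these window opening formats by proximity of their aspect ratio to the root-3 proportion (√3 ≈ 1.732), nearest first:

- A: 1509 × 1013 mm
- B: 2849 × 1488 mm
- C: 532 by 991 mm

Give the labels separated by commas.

C, B, A

A: 1509/1013 ≈ 1.490 → |1.490 − 1.732| = 0.242
B: 2849/1488 ≈ 1.915 → |1.915 − 1.732| = 0.183
C: 991/532 ≈ 1.863 → |1.863 − 1.732| = 0.131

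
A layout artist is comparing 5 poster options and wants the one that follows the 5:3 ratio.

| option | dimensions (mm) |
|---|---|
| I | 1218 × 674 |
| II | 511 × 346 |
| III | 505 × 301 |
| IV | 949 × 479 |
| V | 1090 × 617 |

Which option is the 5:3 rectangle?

Target 5:3 ≈ 1.667.
I: 1.807 (Δ0.140)  II: 1.477 (Δ0.190)  III: 1.678 (Δ0.011)  IV: 1.981 (Δ0.314)  V: 1.767 (Δ0.100)

III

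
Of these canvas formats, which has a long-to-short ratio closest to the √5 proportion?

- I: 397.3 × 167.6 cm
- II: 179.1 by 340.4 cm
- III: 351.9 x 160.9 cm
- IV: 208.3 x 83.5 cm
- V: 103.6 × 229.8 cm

V

Target root-5 ≈ 2.236.
I: 2.371 (Δ0.135)  II: 1.901 (Δ0.335)  III: 2.187 (Δ0.049)  IV: 2.495 (Δ0.259)  V: 2.218 (Δ0.018)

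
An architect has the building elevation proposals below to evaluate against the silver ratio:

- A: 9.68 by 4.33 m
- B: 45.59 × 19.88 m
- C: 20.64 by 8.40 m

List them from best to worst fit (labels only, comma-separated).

C, B, A

A: 9.68/4.33 ≈ 2.236 → |2.236 − 2.414| = 0.178
B: 45.59/19.88 ≈ 2.293 → |2.293 − 2.414| = 0.121
C: 20.64/8.40 ≈ 2.457 → |2.457 − 2.414| = 0.043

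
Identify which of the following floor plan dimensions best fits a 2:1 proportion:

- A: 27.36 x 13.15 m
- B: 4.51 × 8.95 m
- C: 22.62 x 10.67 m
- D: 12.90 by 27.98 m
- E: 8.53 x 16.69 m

B

Target 2:1 ≈ 2.000.
A: 2.081 (Δ0.081)  B: 1.984 (Δ0.016)  C: 2.120 (Δ0.120)  D: 2.169 (Δ0.169)  E: 1.957 (Δ0.043)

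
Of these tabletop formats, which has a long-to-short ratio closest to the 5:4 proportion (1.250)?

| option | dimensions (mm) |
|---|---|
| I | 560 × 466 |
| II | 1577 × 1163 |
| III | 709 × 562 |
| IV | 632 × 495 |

III

Ratios (long/short): I ≈ 1.202; II ≈ 1.356; III ≈ 1.262; IV ≈ 1.277.
5:4 ≈ 1.250; option III is nearest (Δ 0.012).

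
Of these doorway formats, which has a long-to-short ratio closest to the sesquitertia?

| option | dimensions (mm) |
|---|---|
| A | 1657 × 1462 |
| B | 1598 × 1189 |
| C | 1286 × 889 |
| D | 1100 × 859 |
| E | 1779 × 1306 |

Ratios (long/short): A ≈ 1.133; B ≈ 1.344; C ≈ 1.447; D ≈ 1.281; E ≈ 1.362.
4:3 ≈ 1.333; option B is nearest (Δ 0.011).

B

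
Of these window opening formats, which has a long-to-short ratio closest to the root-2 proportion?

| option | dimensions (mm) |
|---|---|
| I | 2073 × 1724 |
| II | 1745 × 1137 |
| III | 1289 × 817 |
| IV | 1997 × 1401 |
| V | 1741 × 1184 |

Ratios (long/short): I ≈ 1.202; II ≈ 1.535; III ≈ 1.578; IV ≈ 1.425; V ≈ 1.470.
root-2 ≈ 1.414; option IV is nearest (Δ 0.011).

IV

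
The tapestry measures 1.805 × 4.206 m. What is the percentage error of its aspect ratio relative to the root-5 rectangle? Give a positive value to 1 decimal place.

4.2%

Ratio = 4.206 / 1.805 ≈ 2.3302.
Ideal root-5 ≈ 2.2361. |2.3302 − 2.2361| / 2.2361 ≈ 4.21% → 4.2%.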